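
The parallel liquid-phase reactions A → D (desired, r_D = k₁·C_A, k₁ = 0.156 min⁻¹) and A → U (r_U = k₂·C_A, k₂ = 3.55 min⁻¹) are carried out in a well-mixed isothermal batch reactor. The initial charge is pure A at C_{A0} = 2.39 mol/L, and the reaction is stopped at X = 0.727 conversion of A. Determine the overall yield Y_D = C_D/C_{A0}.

0.0306

C_A = C_{A0}(1−X) = 0.6525 mol/L.
Both paths are first order in A, so the instantaneous fraction to D is constant: dC_D/d(−C_A) = k₁/(k₁+k₂) = 0.04209.
C_D = 0.04209·(C_{A0}−C_A) = 0.04209×1.738 = 0.0731 mol/L.
Y_D = C_D/C_{A0} = 0.07314/2.39 = 0.0306.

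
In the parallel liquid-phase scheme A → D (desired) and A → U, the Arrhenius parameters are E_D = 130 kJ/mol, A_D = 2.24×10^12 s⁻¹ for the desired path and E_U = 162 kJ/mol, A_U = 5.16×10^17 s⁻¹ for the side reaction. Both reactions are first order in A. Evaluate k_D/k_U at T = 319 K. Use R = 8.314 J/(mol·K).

0.754

Since both paths have the same order in A, the concentration cancels and S_{D/U} = k_D/k_U = (A_D/A_U)·exp[(E_U−E_D)/(RT)].
(E_U−E_D)/(RT) = (162−130)×10³/(8.314×319) = 32000/2652 = 12.07.
k_D/k_U = (2.24×10^12/5.16×10^17)·exp(12.07) = 4.341×10^-6 × 1.738×10^5 = 0.754.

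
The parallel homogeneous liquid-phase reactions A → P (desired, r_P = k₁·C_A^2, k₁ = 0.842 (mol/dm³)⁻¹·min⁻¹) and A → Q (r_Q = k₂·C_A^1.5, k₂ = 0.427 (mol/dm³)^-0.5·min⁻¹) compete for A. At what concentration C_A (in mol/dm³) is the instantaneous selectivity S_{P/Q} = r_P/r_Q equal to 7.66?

15.1 mol/dm³

S_{P/Q} = (k₁/k₂)·C_A^0.5 ⇒ C_A = (S·k₂/k₁)^(2).
= (7.66×0.427/0.842)^(2) = (3.885)^(2) = 15.1 mol/dm³.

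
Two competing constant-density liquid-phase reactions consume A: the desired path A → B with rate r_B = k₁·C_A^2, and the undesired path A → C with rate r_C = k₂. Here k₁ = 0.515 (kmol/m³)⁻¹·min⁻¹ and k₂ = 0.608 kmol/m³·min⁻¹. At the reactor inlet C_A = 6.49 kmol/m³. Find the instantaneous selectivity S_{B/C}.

35.7

S_{B/C} = r_B/r_C = (k₁·C_A^2)/(k₂) = (k₁/k₂)·C_A^2.
= (0.515×6.490^2) / (0.608) = 21.69/0.6080 = 35.7.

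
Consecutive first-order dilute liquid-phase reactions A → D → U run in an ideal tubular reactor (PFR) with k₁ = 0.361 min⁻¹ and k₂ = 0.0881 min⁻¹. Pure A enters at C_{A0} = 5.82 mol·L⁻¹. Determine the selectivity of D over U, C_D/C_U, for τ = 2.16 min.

8.95

Solving the coupled first-order balances gives C_D(τ) = [k₁/(k₂−k₁)]·C_{A0}·(e^(−k₁τ) − e^(−k₂τ)).
e^(−k₁τ) = e^(−0.361×2.16) = e^(−0.7798) = 0.4585; e^(−k₂τ) = e^(−0.1903) = 0.8267.
C_D = 0.361×5.82/(0.0881−0.361) × (0.4585−0.8267) = (-7.699)×(-0.3682) = 2.835 mol·L⁻¹.
C_A = C_{A0}e^(−k₁τ) = 2.669 mol·L⁻¹, so C_U = C_{A0}−C_A−C_D = 0.3167 mol·L⁻¹; C_D/C_U = 8.95.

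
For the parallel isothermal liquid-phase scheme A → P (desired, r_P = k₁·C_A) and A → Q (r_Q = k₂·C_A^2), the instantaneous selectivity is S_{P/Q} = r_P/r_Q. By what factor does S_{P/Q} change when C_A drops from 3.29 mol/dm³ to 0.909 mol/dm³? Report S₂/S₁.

S_{P/Q} = (k₁/k₂)·C_A⁻¹, so S₂/S₁ = (C_{A,2}/C_{A,1})⁻¹.
= 3.29/0.909 = 3.62.

3.62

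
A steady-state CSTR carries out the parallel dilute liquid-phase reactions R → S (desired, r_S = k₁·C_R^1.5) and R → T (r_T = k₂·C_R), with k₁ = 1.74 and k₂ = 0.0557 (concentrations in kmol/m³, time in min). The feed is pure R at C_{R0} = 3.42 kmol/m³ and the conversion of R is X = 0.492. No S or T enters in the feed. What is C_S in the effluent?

Exit C_R = C_{R0}(1−X) = 3.42×0.508 = 1.737 kmol/m³.
Rates in a CSTR are evaluated at the outlet concentration: r_S = 1.74×1.737^1.5 = 3.985, r_T = 0.0557×1.737 = 0.09677.
Fraction of consumed R going to S: r_S/(r_S+r_T) = 0.9763.
C_S = 0.9763·C_{R0}·X = 0.9763×3.42×0.492 = 1.64 kmol/m³.

1.64 kmol/m³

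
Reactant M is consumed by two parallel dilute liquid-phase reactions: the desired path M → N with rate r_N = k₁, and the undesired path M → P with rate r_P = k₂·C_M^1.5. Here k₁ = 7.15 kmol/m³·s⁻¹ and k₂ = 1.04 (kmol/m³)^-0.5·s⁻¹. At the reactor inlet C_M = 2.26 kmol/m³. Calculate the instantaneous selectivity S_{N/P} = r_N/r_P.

S_{N/P} = r_N/r_P = (k₁)/(k₂·C_M^1.5) = (k₁/k₂)·C_M^-1.5.
= (7.15) / (1.04×2.260^1.5) = 7.150/3.533 = 2.02.
The undesired path is higher order in M, so low C_M (CSTR or dilute feed) favours N.

2.02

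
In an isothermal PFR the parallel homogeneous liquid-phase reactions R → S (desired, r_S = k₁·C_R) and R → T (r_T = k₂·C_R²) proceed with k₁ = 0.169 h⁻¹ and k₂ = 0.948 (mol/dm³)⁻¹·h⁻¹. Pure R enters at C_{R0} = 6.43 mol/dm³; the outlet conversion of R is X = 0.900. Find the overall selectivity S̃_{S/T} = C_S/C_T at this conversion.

0.0686

C_R = C_{R0}(1−X) = 0.6430 mol/dm³.
Along a PFR/batch, dC_S/dC_R = −r_S/(r_S+r_T) = −k₁/(k₁+k₂·C_R).
Integrating from C_{R0} to C_R: C_S = (0.169/0.948)·ln[(0.169+0.948·6.43)/(0.169+0.948·0.643)] = 0.1783·ln(6.265/0.7786) = 0.3717 mol/dm³.
C_T = (C_{R0}−C_R)−C_S = 5.415 mol/dm³; S̃_{S/T} = 0.3717/5.415 = 0.0686.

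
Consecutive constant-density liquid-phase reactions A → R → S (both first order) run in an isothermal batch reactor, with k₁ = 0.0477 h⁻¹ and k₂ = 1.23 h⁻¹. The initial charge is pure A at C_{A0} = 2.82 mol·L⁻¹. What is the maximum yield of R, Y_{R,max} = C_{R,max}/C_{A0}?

For a first-order series the maximum intermediate yield is C_{R,max}/C_{A0} = (k₁/k₂)^[k₂/(k₂−k₁)].
= (0.0477/1.23)^(1.23/(1.23−0.0477)) = (0.03878)^(1.040) = 0.03402.

0.0340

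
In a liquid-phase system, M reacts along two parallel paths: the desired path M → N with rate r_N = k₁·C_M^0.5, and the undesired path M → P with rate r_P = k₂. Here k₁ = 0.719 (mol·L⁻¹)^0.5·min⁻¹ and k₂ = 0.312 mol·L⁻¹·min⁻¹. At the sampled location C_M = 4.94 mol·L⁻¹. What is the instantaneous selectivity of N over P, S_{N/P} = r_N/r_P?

5.12

S_{N/P} = r_N/r_P = (k₁·C_M^0.5)/(k₂) = (k₁/k₂)·C_M^0.5.
= (0.719×4.940^0.5) / (0.312) = 1.598/0.3120 = 5.12.
Since the desired path is higher order in M, keeping C_M high (PFR or concentrated feed) favours N.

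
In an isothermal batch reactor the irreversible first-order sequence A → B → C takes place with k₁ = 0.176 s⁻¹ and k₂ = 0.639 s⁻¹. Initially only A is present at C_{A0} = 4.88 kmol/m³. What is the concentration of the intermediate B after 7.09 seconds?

For first-order series with pure A initially, C_B(t) = k₁C_{A0}/(k₂−k₁)·(e^(−k₁t) − e^(−k₂t)).
e^(−k₁t) = e^(−0.176×7.09) = e^(−1.248) = 0.2871; e^(−k₂t) = e^(−4.531) = 0.01078.
C_B = 0.176×4.88/(0.639−0.176) × (0.2871−0.01078) = 1.855×0.2763 = 0.5126 kmol/m³.

0.513 kmol/m³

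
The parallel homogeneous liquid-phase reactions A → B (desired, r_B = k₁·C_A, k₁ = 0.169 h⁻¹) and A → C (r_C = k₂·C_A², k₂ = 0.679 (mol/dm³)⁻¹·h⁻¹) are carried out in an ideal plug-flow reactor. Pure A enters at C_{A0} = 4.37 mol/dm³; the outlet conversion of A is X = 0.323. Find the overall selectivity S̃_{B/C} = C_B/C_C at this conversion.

C_A = C_{A0}(1−X) = 2.958 mol/dm³.
Along a PFR/batch, dC_B/dC_A = −r_B/(r_B+r_C) = −k₁/(k₁+k₂·C_A).
Integrating from C_{A0} to C_A: C_B = (0.169/0.679)·ln[(0.169+0.679·4.37)/(0.169+0.679·2.96)] = 0.2489·ln(3.136/2.178) = 0.09077 mol/dm³.
C_C = (C_{A0}−C_A)−C_B = 1.321 mol/dm³; S̃_{B/C} = 0.09077/1.321 = 0.0687.

0.0687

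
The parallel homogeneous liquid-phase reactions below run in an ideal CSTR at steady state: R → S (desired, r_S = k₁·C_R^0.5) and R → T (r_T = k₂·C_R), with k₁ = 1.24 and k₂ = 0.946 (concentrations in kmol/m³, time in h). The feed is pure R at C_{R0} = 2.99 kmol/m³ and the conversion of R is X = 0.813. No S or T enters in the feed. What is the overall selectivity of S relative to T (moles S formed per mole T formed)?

1.75

Exit C_R = C_{R0}(1−X) = 2.99×0.187 = 0.5591 kmol/m³.
In a CSTR the entire volume is at exit conditions, so r_S = 1.24×0.5591^0.5 = 0.9272 and r_T = 0.946×0.5591 = 0.5289.
Overall selectivity = C_S/C_T = r_Sτ/(r_Tτ) = r_S/r_T = 1.75.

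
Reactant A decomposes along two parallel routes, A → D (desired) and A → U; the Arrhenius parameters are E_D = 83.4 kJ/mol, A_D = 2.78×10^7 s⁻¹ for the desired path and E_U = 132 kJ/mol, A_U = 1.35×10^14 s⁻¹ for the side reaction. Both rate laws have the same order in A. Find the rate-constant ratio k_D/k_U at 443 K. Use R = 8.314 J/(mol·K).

k_D/k_U = (A_D/A_U)·exp[−(E_D−E_U)/(RT)] = (A_D/A_U)·exp[(E_U−E_D)/(RT)].
(E_U−E_D)/(RT) = (132−83.4)×10³/(8.314×443) = 48600/3683 = 13.20.
k_D/k_U = (2.78×10^7/1.35×10^14)·exp(13.20) = 2.059×10^-7 × 5.379×10^5 = 0.111.
Since E_D < E_U, lowering the temperature improves selectivity toward D.

0.111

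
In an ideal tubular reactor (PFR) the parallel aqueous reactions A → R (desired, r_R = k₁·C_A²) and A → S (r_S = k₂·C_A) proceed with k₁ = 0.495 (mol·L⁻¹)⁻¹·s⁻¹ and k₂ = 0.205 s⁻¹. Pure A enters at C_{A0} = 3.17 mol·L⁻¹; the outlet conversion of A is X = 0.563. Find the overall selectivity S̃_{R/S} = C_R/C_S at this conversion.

5.25

C_A = C_{A0}(1−X) = 1.385 mol·L⁻¹.
Along a PFR/batch, dC_S/dC_A = −r_S/(r_R+r_S) = −k₂/(k₂+k₁·C_A).
Integrating from C_{A0} to C_A: C_S = (0.205/0.495)·ln[(0.205+0.495·3.17)/(0.205+0.495·1.39)] = 0.4141·ln(1.774/0.8907) = 0.2854 mol·L⁻¹.
Then C_R = (C_{A0}−C_A) − C_S = 1.785 − 0.2854 = 1.499 mol·L⁻¹.
S̃_{R/S} = C_R/C_S = 1.499/0.2854 = 5.25.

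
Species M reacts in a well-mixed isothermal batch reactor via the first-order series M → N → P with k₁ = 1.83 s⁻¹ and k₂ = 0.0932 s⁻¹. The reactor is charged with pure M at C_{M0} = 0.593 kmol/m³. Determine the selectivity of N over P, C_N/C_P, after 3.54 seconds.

3.12

The intermediate concentration in a first-order A→B→C sequence is C_N = k₁C_{M0}(e^(−k₁t) − e^(−k₂t))/(k₂−k₁).
e^(−k₁t) = e^(−1.83×3.54) = e^(−6.478) = 0.001537; e^(−k₂t) = e^(−0.3299) = 0.7190.
C_N = 1.83×0.593/(0.0932−1.83) × (0.001537−0.7190) = (-0.6248)×(-0.7174) = 0.4483 kmol/m³.
C_M = C_{M0}e^(−k₁t) = 9.112×10^-4 kmol/m³, so C_P = C_{M0}−C_M−C_N = 0.1438 kmol/m³; C_N/C_P = 3.12.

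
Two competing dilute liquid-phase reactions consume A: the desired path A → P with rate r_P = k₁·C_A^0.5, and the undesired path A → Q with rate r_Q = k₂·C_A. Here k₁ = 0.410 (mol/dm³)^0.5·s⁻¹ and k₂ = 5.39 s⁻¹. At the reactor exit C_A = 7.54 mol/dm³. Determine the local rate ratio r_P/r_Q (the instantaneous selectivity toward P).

S_{P/Q} = r_P/r_Q = (k₁·C_A^0.5)/(k₂·C_A) = (k₁/k₂)·C_A^-0.5.
= (0.410×7.540^0.5) / (5.39×7.540) = 1.126/40.64 = 0.0277.

0.0277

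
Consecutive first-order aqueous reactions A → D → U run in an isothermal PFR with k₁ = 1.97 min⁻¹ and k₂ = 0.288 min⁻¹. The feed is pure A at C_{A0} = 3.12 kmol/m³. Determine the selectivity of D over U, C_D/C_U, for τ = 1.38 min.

For first-order series with pure A initially, C_D(τ) = k₁C_{A0}/(k₂−k₁)·(e^(−k₁τ) − e^(−k₂τ)).
e^(−k₁τ) = e^(−1.97×1.38) = e^(−2.719) = 0.06597; e^(−k₂τ) = e^(−0.3974) = 0.6720.
C_D = 1.97×3.12/(0.288−1.97) × (0.06597−0.6720) = (-3.654)×(-0.6061) = 2.215 kmol/m³.
C_A = C_{A0}e^(−k₁τ) = 0.2058 kmol/m³, so C_U = C_{A0}−C_A−C_D = 0.6995 kmol/m³; C_D/C_U = 3.17.

3.17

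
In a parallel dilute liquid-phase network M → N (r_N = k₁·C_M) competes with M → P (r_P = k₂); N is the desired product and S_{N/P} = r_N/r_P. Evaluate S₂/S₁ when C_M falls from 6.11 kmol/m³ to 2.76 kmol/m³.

S_{N/P} = (k₁/k₂)·C_M, so S₂/S₁ = (C_{M,2}/C_{M,1}).
= 2.76/6.11 = 0.452.

0.452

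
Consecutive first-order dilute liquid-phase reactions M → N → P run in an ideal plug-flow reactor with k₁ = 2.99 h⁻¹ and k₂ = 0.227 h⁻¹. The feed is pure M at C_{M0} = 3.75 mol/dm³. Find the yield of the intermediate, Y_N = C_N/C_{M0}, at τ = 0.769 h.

For first-order series with pure M initially, C_N(τ) = k₁C_{M0}/(k₂−k₁)·(e^(−k₁τ) − e^(−k₂τ)).
e^(−k₁τ) = e^(−2.99×0.769) = e^(−2.299) = 0.1003; e^(−k₂τ) = e^(−0.1746) = 0.8398.
C_N = 2.99×3.75/(0.227−2.99) × (0.1003−0.8398) = (-4.058)×(-0.7395) = 3.001 mol/dm³.
Y_N = C_N/C_{M0} = 3.001/3.75 = 0.800.

0.800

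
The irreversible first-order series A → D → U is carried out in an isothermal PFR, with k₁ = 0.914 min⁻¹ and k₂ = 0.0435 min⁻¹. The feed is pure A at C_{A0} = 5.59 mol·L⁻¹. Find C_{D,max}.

At the optimum, C_{D,max}/C_{A0} = (k₁/k₂)^[k₂/(k₂−k₁)].
= (0.914/0.0435)^(0.0435/(0.0435−0.914)) = (21.01)^(-0.04997) = 0.8588.
C_{D,max} = 0.8588×5.59 = 4.80 mol·L⁻¹.

4.80 mol·L⁻¹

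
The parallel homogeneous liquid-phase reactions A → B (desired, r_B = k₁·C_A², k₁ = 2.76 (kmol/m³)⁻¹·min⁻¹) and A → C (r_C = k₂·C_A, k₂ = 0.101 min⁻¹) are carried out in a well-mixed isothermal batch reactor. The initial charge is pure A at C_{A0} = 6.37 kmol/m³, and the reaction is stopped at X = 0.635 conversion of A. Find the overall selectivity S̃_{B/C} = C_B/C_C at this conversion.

110

C_A = C_{A0}(1−X) = 2.325 kmol/m³.
Along a PFR/batch, dC_C/dC_A = −r_C/(r_B+r_C) = −k₂/(k₂+k₁·C_A).
Integrating from C_{A0} to C_A: C_C = (0.101/2.76)·ln[(0.101+2.76·6.37)/(0.101+2.76·2.33)] = 0.03659·ln(17.68/6.518) = 0.03652 kmol/m³.
Then C_B = (C_{A0}−C_A) − C_C = 4.045 − 0.03652 = 4.008 kmol/m³.
S̃_{B/C} = C_B/C_C = 4.008/0.03652 = 110.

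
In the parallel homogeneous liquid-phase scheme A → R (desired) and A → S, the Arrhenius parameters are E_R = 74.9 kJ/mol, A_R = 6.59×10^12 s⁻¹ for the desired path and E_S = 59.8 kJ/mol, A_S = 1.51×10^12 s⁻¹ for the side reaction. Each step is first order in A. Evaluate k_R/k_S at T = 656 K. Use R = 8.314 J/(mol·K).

k_R/k_S = (A_R/A_S)·exp[−(E_R−E_S)/(RT)] = (A_R/A_S)·exp[(E_S−E_R)/(RT)].
(E_S−E_R)/(RT) = (59.8−74.9)×10³/(8.314×656) = -15100/5454 = -2.769.
k_R/k_S = (6.59×10^12/1.51×10^12)·exp(-2.769) = 4.364 × 0.06275 = 0.274.

0.274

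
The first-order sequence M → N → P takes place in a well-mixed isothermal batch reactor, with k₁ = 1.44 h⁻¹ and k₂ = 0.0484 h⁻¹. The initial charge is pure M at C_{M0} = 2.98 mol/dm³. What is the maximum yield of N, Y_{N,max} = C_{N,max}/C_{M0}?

0.889

For a first-order series the maximum intermediate yield is C_{N,max}/C_{M0} = (k₁/k₂)^[k₂/(k₂−k₁)].
= (1.44/0.0484)^(0.0484/(0.0484−1.44)) = (29.75)^(-0.03478) = 0.8887.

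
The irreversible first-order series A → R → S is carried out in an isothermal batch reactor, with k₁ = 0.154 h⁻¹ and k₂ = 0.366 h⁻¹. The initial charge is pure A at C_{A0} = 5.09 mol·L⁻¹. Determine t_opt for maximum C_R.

4.08 h

For first-order series the maximum of C_R occurs at t_opt = ln(k₂/k₁)/(k₂−k₁).
= ln(0.366/0.154)/(0.366−0.154) = ln(2.377)/0.2120 = 0.8657/0.2120 = 4.08 h.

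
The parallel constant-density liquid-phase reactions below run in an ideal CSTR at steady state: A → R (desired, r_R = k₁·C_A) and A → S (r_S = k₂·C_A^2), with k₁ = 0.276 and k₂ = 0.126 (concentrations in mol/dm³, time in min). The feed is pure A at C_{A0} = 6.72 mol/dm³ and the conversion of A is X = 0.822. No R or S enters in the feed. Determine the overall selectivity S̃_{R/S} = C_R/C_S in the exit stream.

Exit C_A = C_{A0}(1−X) = 6.72×0.178 = 1.196 mol/dm³.
Rates in a CSTR are evaluated at the outlet concentration: r_R = 0.276×1.196 = 0.3301, r_S = 0.126×1.196^2 = 0.1803.
Overall selectivity = C_R/C_S = r_Rτ/(r_Sτ) = r_R/r_S = 1.83.

1.83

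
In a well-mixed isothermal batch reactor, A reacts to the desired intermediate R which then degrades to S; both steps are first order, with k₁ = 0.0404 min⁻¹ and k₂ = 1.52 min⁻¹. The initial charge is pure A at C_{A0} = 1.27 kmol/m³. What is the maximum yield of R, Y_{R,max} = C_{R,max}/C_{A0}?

For a first-order series the maximum intermediate yield is C_{R,max}/C_{A0} = (k₁/k₂)^[k₂/(k₂−k₁)].
= (0.0404/1.52)^(1.52/(1.52−0.0404)) = (0.02658)^(1.027) = 0.02407.

0.0241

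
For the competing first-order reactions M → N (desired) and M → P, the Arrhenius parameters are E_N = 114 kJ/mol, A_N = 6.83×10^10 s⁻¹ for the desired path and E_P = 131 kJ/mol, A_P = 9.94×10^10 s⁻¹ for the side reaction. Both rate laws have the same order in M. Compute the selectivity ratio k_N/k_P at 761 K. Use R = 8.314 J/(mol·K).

k_N/k_P = (A_N/A_P)·exp[−(E_N−E_P)/(RT)] = (A_N/A_P)·exp[(E_P−E_N)/(RT)].
(E_P−E_N)/(RT) = (131−114)×10³/(8.314×761) = 17000/6327 = 2.687.
k_N/k_P = (6.83×10^10/9.94×10^10)·exp(2.687) = 0.6871 × 14.69 = 10.1.
Since E_N < E_P, lowering the temperature improves selectivity toward N.

10.1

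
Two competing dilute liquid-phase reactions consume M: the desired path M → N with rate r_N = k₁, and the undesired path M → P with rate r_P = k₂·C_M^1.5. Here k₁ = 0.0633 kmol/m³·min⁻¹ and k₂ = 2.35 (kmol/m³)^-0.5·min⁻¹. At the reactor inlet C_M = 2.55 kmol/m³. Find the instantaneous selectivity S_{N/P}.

S_{N/P} = r_N/r_P = (k₁)/(k₂·C_M^1.5) = (k₁/k₂)·C_M^-1.5.
= (0.0633) / (2.35×2.550^1.5) = 0.06330/9.569 = 0.00661.
The undesired path is higher order in M, so low C_M (CSTR or dilute feed) favours N.

0.00661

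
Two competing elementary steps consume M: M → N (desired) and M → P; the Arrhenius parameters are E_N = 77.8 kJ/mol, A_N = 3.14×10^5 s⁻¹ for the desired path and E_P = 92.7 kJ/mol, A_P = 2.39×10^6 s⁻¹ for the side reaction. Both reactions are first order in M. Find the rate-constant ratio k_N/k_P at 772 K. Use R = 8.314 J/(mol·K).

With equal orders, S_{N/P} = k_N/k_P = (A_N/A_P)·exp[(E_P−E_N)/(RT)].
(E_P−E_N)/(RT) = (92.7−77.8)×10³/(8.314×772) = 14900/6418 = 2.321.
k_N/k_P = (3.14×10^5/2.39×10^6)·exp(2.321) = 0.1314 × 10.19 = 1.34.

1.34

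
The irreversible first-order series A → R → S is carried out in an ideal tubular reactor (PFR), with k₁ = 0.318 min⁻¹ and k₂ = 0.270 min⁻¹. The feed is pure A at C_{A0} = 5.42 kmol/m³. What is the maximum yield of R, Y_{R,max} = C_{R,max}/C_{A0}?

0.398

Evaluating C_R at τ_opt = ln(k₂/k₁)/(k₂−k₁) gives C_{R,max}/C_{A0} = (k₁/k₂)^[k₂/(k₂−k₁)].
= (0.318/0.270)^(0.270/(0.270−0.318)) = (1.178)^(-5.625) = 0.3984.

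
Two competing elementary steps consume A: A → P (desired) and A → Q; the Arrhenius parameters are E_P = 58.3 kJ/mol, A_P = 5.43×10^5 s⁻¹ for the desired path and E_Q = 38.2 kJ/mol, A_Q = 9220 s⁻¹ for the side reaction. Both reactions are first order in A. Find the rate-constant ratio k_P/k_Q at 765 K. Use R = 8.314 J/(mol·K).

Since both paths have the same order in A, the concentration cancels and S_{P/Q} = k_P/k_Q = (A_P/A_Q)·exp[(E_Q−E_P)/(RT)].
(E_Q−E_P)/(RT) = (38.2−58.3)×10³/(8.314×765) = -20100/6360 = -3.160.
k_P/k_Q = (5.43×10^5/9220)·exp(-3.160) = 58.89 × 0.04241 = 2.50.
Since E_P > E_Q, raising the temperature improves selectivity toward P.

2.50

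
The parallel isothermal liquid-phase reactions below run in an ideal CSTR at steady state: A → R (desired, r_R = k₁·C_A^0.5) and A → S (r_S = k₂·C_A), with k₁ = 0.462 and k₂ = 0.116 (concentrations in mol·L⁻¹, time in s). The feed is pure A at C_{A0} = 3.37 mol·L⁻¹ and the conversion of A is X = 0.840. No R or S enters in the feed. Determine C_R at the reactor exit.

Exit C_A = C_{A0}(1−X) = 3.37×0.160 = 0.5392 mol·L⁻¹.
A CSTR operates uniformly at the exit composition, giving r_R = 0.3392 and r_S = 0.06255 (each k·C_A^n at C_A = 0.5392).
Fraction of consumed A going to R: r_R/(r_R+r_S) = 0.8443.
C_R = 0.8443·C_{A0}·X = 0.8443×3.37×0.840 = 2.39 mol·L⁻¹.

2.39 mol·L⁻¹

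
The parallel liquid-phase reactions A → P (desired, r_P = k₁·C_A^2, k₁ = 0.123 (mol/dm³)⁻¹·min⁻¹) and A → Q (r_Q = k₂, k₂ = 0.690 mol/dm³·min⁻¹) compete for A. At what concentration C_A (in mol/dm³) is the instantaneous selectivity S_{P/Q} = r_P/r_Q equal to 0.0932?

0.723 mol/dm³

S_{P/Q} = (k₁/k₂)·C_A^2 ⇒ C_A = (S·k₂/k₁)^(0.5).
= (0.0932×0.690/0.123)^(0.5) = (0.5228)^(0.5) = 0.723 mol/dm³.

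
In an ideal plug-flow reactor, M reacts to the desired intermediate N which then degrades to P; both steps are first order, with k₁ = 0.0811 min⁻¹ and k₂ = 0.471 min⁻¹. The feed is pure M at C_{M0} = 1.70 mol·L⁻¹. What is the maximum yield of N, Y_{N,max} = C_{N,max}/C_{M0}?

For a first-order series the maximum intermediate yield is C_{N,max}/C_{M0} = (k₁/k₂)^[k₂/(k₂−k₁)].
= (0.0811/0.471)^(0.471/(0.471−0.0811)) = (0.1722)^(1.208) = 0.1194.

0.119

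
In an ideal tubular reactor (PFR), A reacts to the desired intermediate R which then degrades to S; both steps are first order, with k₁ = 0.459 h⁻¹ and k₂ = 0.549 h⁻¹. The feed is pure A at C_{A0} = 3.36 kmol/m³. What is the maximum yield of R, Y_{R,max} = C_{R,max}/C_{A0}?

For a first-order series the maximum intermediate yield is C_{R,max}/C_{A0} = (k₁/k₂)^[k₂/(k₂−k₁)].
= (0.459/0.549)^(0.549/(0.549−0.459)) = (0.8361)^(6.100) = 0.3355.

0.335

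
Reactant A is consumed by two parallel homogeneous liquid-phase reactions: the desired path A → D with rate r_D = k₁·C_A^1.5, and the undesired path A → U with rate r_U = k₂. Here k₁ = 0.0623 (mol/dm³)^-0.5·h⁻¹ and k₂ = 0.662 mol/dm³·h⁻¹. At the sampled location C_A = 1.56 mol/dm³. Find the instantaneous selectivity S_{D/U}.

S_{D/U} = r_D/r_U = (k₁·C_A^1.5)/(k₂) = (k₁/k₂)·C_A^1.5.
= (0.0623×1.560^1.5) / (0.662) = 0.1214/0.6620 = 0.183.
Since the desired path is higher order in A, keeping C_A high (PFR or concentrated feed) favours D.

0.183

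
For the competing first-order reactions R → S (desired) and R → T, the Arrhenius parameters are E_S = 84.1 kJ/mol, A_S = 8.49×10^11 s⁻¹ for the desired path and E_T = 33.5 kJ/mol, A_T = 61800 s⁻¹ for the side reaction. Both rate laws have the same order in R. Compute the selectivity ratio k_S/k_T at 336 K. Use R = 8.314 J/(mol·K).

0.187

Since both paths have the same order in R, the concentration cancels and S_{S/T} = k_S/k_T = (A_S/A_T)·exp[(E_T−E_S)/(RT)].
(E_T−E_S)/(RT) = (33.5−84.1)×10³/(8.314×336) = -50600/2794 = -18.11.
k_S/k_T = (8.49×10^11/61800)·exp(-18.11) = 1.374×10^7 × 1.360×10^-8 = 0.187.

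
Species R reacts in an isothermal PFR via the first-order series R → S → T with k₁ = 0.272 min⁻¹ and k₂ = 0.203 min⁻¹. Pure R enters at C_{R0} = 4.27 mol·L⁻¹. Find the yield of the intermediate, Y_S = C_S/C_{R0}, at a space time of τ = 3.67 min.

0.419

Solving the coupled first-order balances gives C_S(τ) = [k₁/(k₂−k₁)]·C_{R0}·(e^(−k₁τ) − e^(−k₂τ)).
e^(−k₁τ) = e^(−0.272×3.67) = e^(−0.9982) = 0.3685; e^(−k₂τ) = e^(−0.7450) = 0.4747.
C_S = 0.272×4.27/(0.203−0.272) × (0.3685−0.4747) = (-16.83)×(-0.1062) = 1.788 mol·L⁻¹.
Y_S = C_S/C_{R0} = 1.788/4.27 = 0.419.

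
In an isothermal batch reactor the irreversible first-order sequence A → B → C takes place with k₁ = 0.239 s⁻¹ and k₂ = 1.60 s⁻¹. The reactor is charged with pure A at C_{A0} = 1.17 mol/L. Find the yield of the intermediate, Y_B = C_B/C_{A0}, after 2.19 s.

0.0988

For first-order series with pure A initially, C_B(t) = k₁C_{A0}/(k₂−k₁)·(e^(−k₁t) − e^(−k₂t)).
e^(−k₁t) = e^(−0.239×2.19) = e^(−0.5234) = 0.5925; e^(−k₂t) = e^(−3.504) = 0.03008.
C_B = 0.239×1.17/(1.60−0.239) × (0.5925−0.03008) = 0.2055×0.5624 = 0.1156 mol/L.
Y_B = C_B/C_{A0} = 0.1156/1.17 = 0.0988.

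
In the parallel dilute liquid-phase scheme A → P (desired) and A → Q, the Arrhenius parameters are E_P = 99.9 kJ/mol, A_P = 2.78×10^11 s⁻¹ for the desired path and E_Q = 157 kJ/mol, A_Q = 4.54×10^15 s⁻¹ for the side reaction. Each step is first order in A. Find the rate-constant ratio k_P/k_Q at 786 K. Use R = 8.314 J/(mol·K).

k_P/k_Q = (A_P/A_Q)·exp[−(E_P−E_Q)/(RT)] = (A_P/A_Q)·exp[(E_Q−E_P)/(RT)].
(E_Q−E_P)/(RT) = (157−99.9)×10³/(8.314×786) = 57100/6535 = 8.738.
k_P/k_Q = (2.78×10^11/4.54×10^15)·exp(8.738) = 6.123×10^-5 × 6234 = 0.382.
Since E_P < E_Q, lowering the temperature improves selectivity toward P.

0.382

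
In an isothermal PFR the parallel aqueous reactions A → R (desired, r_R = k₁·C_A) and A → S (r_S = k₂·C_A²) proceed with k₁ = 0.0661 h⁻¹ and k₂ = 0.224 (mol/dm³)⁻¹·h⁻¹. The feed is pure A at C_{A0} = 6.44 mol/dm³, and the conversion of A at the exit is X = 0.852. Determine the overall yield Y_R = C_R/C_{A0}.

C_A = C_{A0}(1−X) = 0.9531 mol/dm³.
Along a PFR/batch, dC_R/dC_A = −r_R/(r_R+r_S) = −k₁/(k₁+k₂·C_A).
Integrating from C_{A0} to C_A: C_R = (0.0661/0.224)·ln[(0.0661+0.224·6.44)/(0.0661+0.224·0.953)] = 0.2951·ln(1.509/0.2796) = 0.4974 mol/dm³.
Y_R = C_R/C_{A0} = 0.4974/6.44 = 0.0772.

0.0772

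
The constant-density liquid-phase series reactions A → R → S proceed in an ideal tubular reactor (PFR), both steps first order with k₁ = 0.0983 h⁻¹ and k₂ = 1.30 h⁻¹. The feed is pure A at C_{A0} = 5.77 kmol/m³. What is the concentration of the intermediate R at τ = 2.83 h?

0.345 kmol/m³

The intermediate concentration in a first-order A→B→C sequence is C_R = k₁C_{A0}(e^(−k₁τ) − e^(−k₂τ))/(k₂−k₁).
e^(−k₁τ) = e^(−0.0983×2.83) = e^(−0.2782) = 0.7572; e^(−k₂τ) = e^(−3.679) = 0.02525.
C_R = 0.0983×5.77/(1.30−0.0983) × (0.7572−0.02525) = 0.4720×0.7319 = 0.3455 kmol/m³.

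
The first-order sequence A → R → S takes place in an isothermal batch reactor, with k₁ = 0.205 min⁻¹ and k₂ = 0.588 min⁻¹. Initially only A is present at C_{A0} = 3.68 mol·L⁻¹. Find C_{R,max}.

0.730 mol·L⁻¹

At the optimum, C_{R,max}/C_{A0} = (k₁/k₂)^[k₂/(k₂−k₁)].
= (0.205/0.588)^(0.588/(0.588−0.205)) = (0.3486)^(1.535) = 0.1984.
C_{R,max} = 0.1984×3.68 = 0.730 mol·L⁻¹.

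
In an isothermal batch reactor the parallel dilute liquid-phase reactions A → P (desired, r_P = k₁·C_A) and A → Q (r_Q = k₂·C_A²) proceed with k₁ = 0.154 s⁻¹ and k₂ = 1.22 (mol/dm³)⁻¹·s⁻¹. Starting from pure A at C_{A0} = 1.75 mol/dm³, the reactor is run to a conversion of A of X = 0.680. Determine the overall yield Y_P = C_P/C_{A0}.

0.0726

C_A = C_{A0}(1−X) = 0.5600 mol/dm³.
Along a PFR/batch, dC_P/dC_A = −r_P/(r_P+r_Q) = −k₁/(k₁+k₂·C_A).
Integrating from C_{A0} to C_A: C_P = (0.154/1.22)·ln[(0.154+1.22·1.75)/(0.154+1.22·0.560)] = 0.1262·ln(2.289/0.8372) = 0.1270 mol/dm³.
Y_P = C_P/C_{A0} = 0.1270/1.75 = 0.0726.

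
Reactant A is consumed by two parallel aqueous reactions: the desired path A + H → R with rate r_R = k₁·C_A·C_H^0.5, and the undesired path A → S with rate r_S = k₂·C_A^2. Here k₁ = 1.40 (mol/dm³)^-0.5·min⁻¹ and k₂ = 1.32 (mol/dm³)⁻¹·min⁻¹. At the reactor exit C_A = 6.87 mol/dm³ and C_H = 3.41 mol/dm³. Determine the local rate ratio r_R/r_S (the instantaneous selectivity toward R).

0.285

S_{R/S} = r_R/r_S = (k₁·C_A·C_H^0.5)/(k₂·C_A^2) = (k₁/k₂)·C_A⁻¹·C_H^0.5.
= (1.40×6.870×3.410^0.5) / (1.32×6.870^2) = 17.76/62.30 = 0.285.
The undesired path is higher order in A, so low C_A (CSTR or dilute feed) favours R.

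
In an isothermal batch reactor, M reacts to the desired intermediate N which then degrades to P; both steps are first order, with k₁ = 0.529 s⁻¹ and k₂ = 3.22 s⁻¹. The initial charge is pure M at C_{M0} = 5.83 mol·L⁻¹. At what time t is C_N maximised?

For first-order series the maximum of C_N occurs at t_opt = ln(k₂/k₁)/(k₂−k₁).
= ln(3.22/0.529)/(3.22−0.529) = ln(6.087)/2.691 = 1.806/2.691 = 0.671 s.

0.671 s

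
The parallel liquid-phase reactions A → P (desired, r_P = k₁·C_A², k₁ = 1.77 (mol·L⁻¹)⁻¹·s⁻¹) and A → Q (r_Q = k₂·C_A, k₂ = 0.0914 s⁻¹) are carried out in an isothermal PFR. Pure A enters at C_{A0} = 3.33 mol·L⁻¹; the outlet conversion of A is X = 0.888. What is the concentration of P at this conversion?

2.85 mol·L⁻¹

C_A = C_{A0}(1−X) = 0.3730 mol·L⁻¹.
Along a PFR/batch, dC_Q/dC_A = −r_Q/(r_P+r_Q) = −k₂/(k₂+k₁·C_A).
Integrating from C_{A0} to C_A: C_Q = (0.0914/1.77)·ln[(0.0914+1.77·3.33)/(0.0914+1.77·0.373)] = 0.05164·ln(5.986/0.7515) = 0.1071 mol·L⁻¹.
Then C_P = (C_{A0}−C_A) − C_Q = 2.957 − 0.1071 = 2.850 mol·L⁻¹.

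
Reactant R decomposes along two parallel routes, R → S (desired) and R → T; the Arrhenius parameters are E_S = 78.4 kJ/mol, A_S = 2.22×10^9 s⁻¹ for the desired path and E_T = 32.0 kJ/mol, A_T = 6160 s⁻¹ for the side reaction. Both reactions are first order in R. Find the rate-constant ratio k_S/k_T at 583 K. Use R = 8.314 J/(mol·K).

With equal orders, S_{S/T} = k_S/k_T = (A_S/A_T)·exp[(E_T−E_S)/(RT)].
(E_T−E_S)/(RT) = (32.0−78.4)×10³/(8.314×583) = -46400/4847 = -9.573.
k_S/k_T = (2.22×10^9/6160)·exp(-9.573) = 3.604×10^5 × 6.960×10^-5 = 25.1.

25.1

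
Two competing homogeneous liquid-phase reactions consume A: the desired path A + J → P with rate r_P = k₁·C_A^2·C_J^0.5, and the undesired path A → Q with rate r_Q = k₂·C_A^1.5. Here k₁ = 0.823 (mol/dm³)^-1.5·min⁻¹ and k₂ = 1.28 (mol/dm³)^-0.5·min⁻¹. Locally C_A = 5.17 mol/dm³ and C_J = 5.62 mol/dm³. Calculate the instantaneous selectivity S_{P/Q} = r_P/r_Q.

3.47

S_{P/Q} = r_P/r_Q = (k₁·C_A^2·C_J^0.5)/(k₂·C_A^1.5) = (k₁/k₂)·C_A^0.5·C_J^0.5.
= (0.823×5.170^2×5.620^0.5) / (1.28×5.170^1.5) = 52.15/15.05 = 3.47.
Since the desired path is higher order in A, keeping C_A high (PFR or concentrated feed) favours P.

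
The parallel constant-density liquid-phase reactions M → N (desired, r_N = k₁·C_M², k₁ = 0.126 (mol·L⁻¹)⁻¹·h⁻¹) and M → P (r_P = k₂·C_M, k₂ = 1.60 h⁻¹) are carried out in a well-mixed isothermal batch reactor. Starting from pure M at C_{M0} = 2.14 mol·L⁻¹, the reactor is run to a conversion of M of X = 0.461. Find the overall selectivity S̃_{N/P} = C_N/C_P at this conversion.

0.129

C_M = C_{M0}(1−X) = 1.153 mol·L⁻¹.
Along a PFR/batch, dC_P/dC_M = −r_P/(r_N+r_P) = −k₂/(k₂+k₁·C_M).
Integrating from C_{M0} to C_M: C_P = (1.60/0.126)·ln[(1.60+0.126·2.14)/(1.60+0.126·1.15)] = 12.70·ln(1.870/1.745) = 0.8736 mol·L⁻¹.
Then C_N = (C_{M0}−C_M) − C_P = 0.9865 − 0.8736 = 0.1129 mol·L⁻¹.
S̃_{N/P} = C_N/C_P = 0.1129/0.8736 = 0.129.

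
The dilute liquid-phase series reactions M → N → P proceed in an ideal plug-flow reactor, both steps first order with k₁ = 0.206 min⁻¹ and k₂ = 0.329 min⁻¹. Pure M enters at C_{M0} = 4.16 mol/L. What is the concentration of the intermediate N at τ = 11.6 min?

0.485 mol/L

The intermediate concentration in a first-order A→B→C sequence is C_N = k₁C_{M0}(e^(−k₁τ) − e^(−k₂τ))/(k₂−k₁).
e^(−k₁τ) = e^(−0.206×11.6) = e^(−2.390) = 0.09167; e^(−k₂τ) = e^(−3.816) = 0.02201.
C_N = 0.206×4.16/(0.329−0.206) × (0.09167−0.02201) = 6.967×0.06966 = 0.4853 mol/L.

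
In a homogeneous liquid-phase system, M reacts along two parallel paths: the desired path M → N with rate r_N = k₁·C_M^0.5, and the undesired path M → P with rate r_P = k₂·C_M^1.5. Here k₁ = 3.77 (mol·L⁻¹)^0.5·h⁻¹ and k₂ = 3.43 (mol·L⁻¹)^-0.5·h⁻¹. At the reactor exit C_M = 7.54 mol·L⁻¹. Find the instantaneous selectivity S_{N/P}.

S_{N/P} = r_N/r_P = (k₁·C_M^0.5)/(k₂·C_M^1.5) = (k₁/k₂)·C_M⁻¹.
= (3.77×7.540^0.5) / (3.43×7.540^1.5) = 10.35/71.02 = 0.146.
The undesired path is higher order in M, so low C_M (CSTR or dilute feed) favours N.

0.146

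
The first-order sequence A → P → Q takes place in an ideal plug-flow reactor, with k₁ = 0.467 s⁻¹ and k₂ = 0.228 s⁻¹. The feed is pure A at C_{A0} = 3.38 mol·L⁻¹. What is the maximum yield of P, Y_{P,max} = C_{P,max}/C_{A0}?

At the optimum, C_{P,max}/C_{A0} = (k₁/k₂)^[k₂/(k₂−k₁)].
= (0.467/0.228)^(0.228/(0.228−0.467)) = (2.048)^(-0.9540) = 0.5046.

0.505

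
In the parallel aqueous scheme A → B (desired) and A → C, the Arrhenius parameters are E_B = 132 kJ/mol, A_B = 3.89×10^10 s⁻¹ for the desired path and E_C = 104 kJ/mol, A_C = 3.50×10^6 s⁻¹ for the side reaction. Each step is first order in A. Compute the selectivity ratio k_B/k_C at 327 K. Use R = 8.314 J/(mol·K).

Since both paths have the same order in A, the concentration cancels and S_{B/C} = k_B/k_C = (A_B/A_C)·exp[(E_C−E_B)/(RT)].
(E_C−E_B)/(RT) = (104−132)×10³/(8.314×327) = -28000/2719 = -10.30.
k_B/k_C = (3.89×10^10/3.50×10^6)·exp(-10.30) = 11114 × 3.366×10^-5 = 0.374.
Since E_B > E_C, raising the temperature improves selectivity toward B.

0.374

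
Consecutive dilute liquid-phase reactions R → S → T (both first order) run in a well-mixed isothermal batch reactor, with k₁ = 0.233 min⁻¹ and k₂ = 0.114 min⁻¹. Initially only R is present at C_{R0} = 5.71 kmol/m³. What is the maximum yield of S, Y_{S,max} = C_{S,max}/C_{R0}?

At the optimum, C_{S,max}/C_{R0} = (k₁/k₂)^[k₂/(k₂−k₁)].
= (0.233/0.114)^(0.114/(0.114−0.233)) = (2.044)^(-0.9580) = 0.5042.

0.504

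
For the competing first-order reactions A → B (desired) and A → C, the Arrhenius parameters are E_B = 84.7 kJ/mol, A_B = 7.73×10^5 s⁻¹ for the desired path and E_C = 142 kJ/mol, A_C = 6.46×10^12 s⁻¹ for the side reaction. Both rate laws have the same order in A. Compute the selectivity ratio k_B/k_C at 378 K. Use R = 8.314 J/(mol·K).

9.92

With equal orders, S_{B/C} = k_B/k_C = (A_B/A_C)·exp[(E_C−E_B)/(RT)].
(E_C−E_B)/(RT) = (142−84.7)×10³/(8.314×378) = 57300/3143 = 18.23.
k_B/k_C = (7.73×10^5/6.46×10^12)·exp(18.23) = 1.197×10^-7 × 8.287×10^7 = 9.92.
Since E_B < E_C, lowering the temperature improves selectivity toward B.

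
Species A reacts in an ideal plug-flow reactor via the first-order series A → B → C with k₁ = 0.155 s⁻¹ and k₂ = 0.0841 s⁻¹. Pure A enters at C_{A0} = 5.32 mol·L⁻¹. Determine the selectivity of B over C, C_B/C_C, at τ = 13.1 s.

Solving the coupled first-order balances gives C_B(τ) = [k₁/(k₂−k₁)]·C_{A0}·(e^(−k₁τ) − e^(−k₂τ)).
e^(−k₁τ) = e^(−0.155×13.1) = e^(−2.030) = 0.1313; e^(−k₂τ) = e^(−1.102) = 0.3323.
C_B = 0.155×5.32/(0.0841−0.155) × (0.1313−0.3323) = (-11.63)×(-0.2010) = 2.338 mol·L⁻¹.
C_A = C_{A0}e^(−k₁τ) = 0.6984 mol·L⁻¹, so C_C = C_{A0}−C_A−C_B = 2.284 mol·L⁻¹; C_B/C_C = 1.02.

1.02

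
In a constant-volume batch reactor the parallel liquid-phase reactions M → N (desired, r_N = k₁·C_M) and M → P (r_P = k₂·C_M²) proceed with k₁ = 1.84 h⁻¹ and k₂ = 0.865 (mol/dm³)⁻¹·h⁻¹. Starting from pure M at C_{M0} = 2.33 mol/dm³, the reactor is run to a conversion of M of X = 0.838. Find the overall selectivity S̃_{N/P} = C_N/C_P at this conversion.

C_M = C_{M0}(1−X) = 0.3775 mol/dm³.
Along a PFR/batch, dC_N/dC_M = −r_N/(r_N+r_P) = −k₁/(k₁+k₂·C_M).
Integrating from C_{M0} to C_M: C_N = (1.84/0.865)·ln[(1.84+0.865·2.33)/(1.84+0.865·0.377)] = 2.127·ln(3.855/2.167) = 1.226 mol/dm³.
C_P = (C_{M0}−C_M)−C_N = 0.7265 mol/dm³; S̃_{N/P} = 1.226/0.7265 = 1.69.

1.69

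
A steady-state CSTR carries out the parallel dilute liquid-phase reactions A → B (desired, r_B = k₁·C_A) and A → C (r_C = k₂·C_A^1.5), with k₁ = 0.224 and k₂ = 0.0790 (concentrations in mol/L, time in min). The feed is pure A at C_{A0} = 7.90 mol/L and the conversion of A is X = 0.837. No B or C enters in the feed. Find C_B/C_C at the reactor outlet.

Exit C_A = C_{A0}(1−X) = 7.90×0.163 = 1.288 mol/L.
A CSTR operates uniformly at the exit composition, giving r_B = 0.2884 and r_C = 0.1154 (each k·C_A^n at C_A = 1.288).
Overall selectivity = C_B/C_C = r_Bτ/(r_Cτ) = r_B/r_C = 2.50.

2.50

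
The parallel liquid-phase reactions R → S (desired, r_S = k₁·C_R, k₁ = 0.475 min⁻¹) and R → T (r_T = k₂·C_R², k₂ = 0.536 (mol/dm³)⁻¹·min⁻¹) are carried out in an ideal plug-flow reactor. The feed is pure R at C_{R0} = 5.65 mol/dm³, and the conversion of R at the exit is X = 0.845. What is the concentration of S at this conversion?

C_R = C_{R0}(1−X) = 0.8758 mol/dm³.
Along a PFR/batch, dC_S/dC_R = −r_S/(r_S+r_T) = −k₁/(k₁+k₂·C_R).
Integrating from C_{R0} to C_R: C_S = (0.475/0.536)·ln[(0.475+0.536·5.65)/(0.475+0.536·0.876)] = 0.8862·ln(3.503/0.9444) = 1.162 mol/dm³.

1.16 mol/dm³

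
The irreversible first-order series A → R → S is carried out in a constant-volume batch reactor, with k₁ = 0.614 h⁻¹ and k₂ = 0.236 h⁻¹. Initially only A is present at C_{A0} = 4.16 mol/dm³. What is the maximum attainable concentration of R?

2.29 mol/dm³

At the optimum, C_{R,max}/C_{A0} = (k₁/k₂)^[k₂/(k₂−k₁)].
= (0.614/0.236)^(0.236/(0.236−0.614)) = (2.602)^(-0.6243) = 0.5505.
C_{R,max} = 0.5505×4.16 = 2.29 mol/dm³.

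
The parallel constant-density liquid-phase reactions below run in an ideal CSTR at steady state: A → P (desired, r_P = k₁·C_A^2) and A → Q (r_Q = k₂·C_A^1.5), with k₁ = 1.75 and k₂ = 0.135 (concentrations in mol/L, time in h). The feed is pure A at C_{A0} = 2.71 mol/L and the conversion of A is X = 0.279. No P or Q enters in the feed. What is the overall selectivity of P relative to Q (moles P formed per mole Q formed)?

18.1

Exit C_A = C_{A0}(1−X) = 2.71×0.721 = 1.954 mol/L.
Rates in a CSTR are evaluated at the outlet concentration: r_P = 1.75×1.954^2 = 6.681, r_Q = 0.135×1.954^1.5 = 0.3687.
Overall selectivity = C_P/C_Q = r_Pτ/(r_Qτ) = r_P/r_Q = 18.1.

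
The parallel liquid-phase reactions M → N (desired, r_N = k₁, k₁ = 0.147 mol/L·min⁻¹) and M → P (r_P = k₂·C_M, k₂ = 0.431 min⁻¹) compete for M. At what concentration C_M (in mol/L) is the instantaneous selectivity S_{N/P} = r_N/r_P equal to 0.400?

S_{N/P} = (k₁/k₂)·C_M⁻¹ ⇒ C_M = (S·k₂/k₁)^(-1).
= (0.400×0.431/0.147)^(-1) = (1.173)^(-1) = 0.853 mol/L.

0.853 mol/L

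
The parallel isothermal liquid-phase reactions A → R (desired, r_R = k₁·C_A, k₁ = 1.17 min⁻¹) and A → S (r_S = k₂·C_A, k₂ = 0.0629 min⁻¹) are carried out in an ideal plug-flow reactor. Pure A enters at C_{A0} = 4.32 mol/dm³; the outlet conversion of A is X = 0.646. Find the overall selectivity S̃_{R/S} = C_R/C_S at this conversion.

18.6

C_A = C_{A0}(1−X) = 1.529 mol/dm³.
Both paths are first order in A, so the instantaneous fraction to R is constant: dC_R/d(−C_A) = k₁/(k₁+k₂) = 0.9490.
C_R = 0.9490·(C_{A0}−C_A) = 0.9490×2.791 = 2.65 mol/dm³.
C_S = (C_{A0}−C_A)−C_R = 0.1424 mol/dm³; S̃_{R/S} = 2.648/0.1424 = 18.6.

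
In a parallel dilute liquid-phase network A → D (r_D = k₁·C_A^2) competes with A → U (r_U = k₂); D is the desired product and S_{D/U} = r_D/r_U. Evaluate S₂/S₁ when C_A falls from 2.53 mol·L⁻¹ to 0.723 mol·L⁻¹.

S_{D/U} = (k₁/k₂)·C_A^2, so S₂/S₁ = (C_{A,2}/C_{A,1})^2.
= (0.723/2.53)^2 = (0.2858)^2 = 0.0817.
Selectivity toward D falls as C_A falls — high-concentration operation is favoured.

0.0817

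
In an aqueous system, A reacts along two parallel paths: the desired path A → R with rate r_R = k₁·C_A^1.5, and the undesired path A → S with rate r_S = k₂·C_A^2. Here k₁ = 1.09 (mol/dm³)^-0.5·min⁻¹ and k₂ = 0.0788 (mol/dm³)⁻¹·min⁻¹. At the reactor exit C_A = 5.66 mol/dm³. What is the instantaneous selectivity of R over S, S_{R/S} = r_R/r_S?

S_{R/S} = r_R/r_S = (k₁·C_A^1.5)/(k₂·C_A^2) = (k₁/k₂)·C_A^-0.5.
= (1.09×5.660^1.5) / (0.0788×5.660^2) = 14.68/2.524 = 5.81.

5.81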